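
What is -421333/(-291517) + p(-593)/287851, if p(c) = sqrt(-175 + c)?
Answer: 421333/291517 + 16*I*sqrt(3)/287851 ≈ 1.4453 + 9.6275e-5*I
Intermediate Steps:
-421333/(-291517) + p(-593)/287851 = -421333/(-291517) + sqrt(-175 - 593)/287851 = -421333*(-1/291517) + sqrt(-768)*(1/287851) = 421333/291517 + (16*I*sqrt(3))*(1/287851) = 421333/291517 + 16*I*sqrt(3)/287851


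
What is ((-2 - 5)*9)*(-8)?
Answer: 504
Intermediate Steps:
((-2 - 5)*9)*(-8) = -7*9*(-8) = -63*(-8) = 504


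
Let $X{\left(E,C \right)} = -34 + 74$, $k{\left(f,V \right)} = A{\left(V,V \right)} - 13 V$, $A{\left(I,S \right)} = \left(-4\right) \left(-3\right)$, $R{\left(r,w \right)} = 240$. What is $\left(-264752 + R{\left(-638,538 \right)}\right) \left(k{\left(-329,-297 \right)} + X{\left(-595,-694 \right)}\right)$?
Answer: $-1035035456$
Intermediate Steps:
$A{\left(I,S \right)} = 12$
$k{\left(f,V \right)} = 12 - 13 V$
$X{\left(E,C \right)} = 40$
$\left(-264752 + R{\left(-638,538 \right)}\right) \left(k{\left(-329,-297 \right)} + X{\left(-595,-694 \right)}\right) = \left(-264752 + 240\right) \left(\left(12 - -3861\right) + 40\right) = - 264512 \left(\left(12 + 3861\right) + 40\right) = - 264512 \left(3873 + 40\right) = \left(-264512\right) 3913 = -1035035456$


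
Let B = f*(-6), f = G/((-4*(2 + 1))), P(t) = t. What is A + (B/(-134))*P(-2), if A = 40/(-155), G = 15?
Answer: -607/4154 ≈ -0.14612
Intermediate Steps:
f = -5/4 (f = 15/((-4*(2 + 1))) = 15/((-4*3)) = 15/(-12) = 15*(-1/12) = -5/4 ≈ -1.2500)
A = -8/31 (A = 40*(-1/155) = -8/31 ≈ -0.25806)
B = 15/2 (B = -5/4*(-6) = 15/2 ≈ 7.5000)
A + (B/(-134))*P(-2) = -8/31 + ((15/2)/(-134))*(-2) = -8/31 + ((15/2)*(-1/134))*(-2) = -8/31 - 15/268*(-2) = -8/31 + 15/134 = -607/4154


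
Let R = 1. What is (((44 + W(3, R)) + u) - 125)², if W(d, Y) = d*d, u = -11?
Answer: 6889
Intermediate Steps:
W(d, Y) = d²
(((44 + W(3, R)) + u) - 125)² = (((44 + 3²) - 11) - 125)² = (((44 + 9) - 11) - 125)² = ((53 - 11) - 125)² = (42 - 125)² = (-83)² = 6889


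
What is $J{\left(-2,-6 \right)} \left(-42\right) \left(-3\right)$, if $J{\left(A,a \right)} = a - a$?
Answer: $0$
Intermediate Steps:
$J{\left(A,a \right)} = 0$
$J{\left(-2,-6 \right)} \left(-42\right) \left(-3\right) = 0 \left(-42\right) \left(-3\right) = 0 \left(-3\right) = 0$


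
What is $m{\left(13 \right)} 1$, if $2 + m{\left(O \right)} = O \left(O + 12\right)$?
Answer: $323$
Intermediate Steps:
$m{\left(O \right)} = -2 + O \left(12 + O\right)$ ($m{\left(O \right)} = -2 + O \left(O + 12\right) = -2 + O \left(12 + O\right)$)
$m{\left(13 \right)} 1 = \left(-2 + 13^{2} + 12 \cdot 13\right) 1 = \left(-2 + 169 + 156\right) 1 = 323 \cdot 1 = 323$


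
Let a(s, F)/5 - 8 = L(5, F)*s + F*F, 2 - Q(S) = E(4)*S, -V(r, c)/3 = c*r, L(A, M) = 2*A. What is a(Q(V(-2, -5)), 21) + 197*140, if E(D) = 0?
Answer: 29925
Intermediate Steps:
V(r, c) = -3*c*r
Q(S) = 2 (Q(S) = 2 - 0*S = 2 - 1*0 = 2 + 0 = 2)
a(s, F) = 40 + 5*F**2 + 50*s (a(s, F) = 40 + 5*((2*5)*s + F*F) = 40 + 5*(10*s + F**2) = 40 + 5*(F**2 + 10*s) = 40 + (5*F**2 + 50*s) = 40 + 5*F**2 + 50*s)
a(Q(V(-2, -5)), 21) + 197*140 = (40 + 5*21**2 + 50*2) + 197*140 = (40 + 5*441 + 100) + 27580 = (40 + 2205 + 100) + 27580 = 2345 + 27580 = 29925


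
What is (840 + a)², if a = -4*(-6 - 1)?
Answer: 753424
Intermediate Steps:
a = 28 (a = -4*(-7) = 28)
(840 + a)² = (840 + 28)² = 868² = 753424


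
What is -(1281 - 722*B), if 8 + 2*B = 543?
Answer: 191854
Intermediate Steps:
B = 535/2 (B = -4 + (1/2)*543 = -4 + 543/2 = 535/2 ≈ 267.50)
-(1281 - 722*B) = -(1281 - 722*535/2) = -(1281 - 193135) = -1*(-191854) = 191854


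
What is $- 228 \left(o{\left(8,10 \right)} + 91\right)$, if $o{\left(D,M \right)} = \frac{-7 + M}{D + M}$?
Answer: $-20786$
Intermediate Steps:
$o{\left(D,M \right)} = \frac{-7 + M}{D + M}$
$- 228 \left(o{\left(8,10 \right)} + 91\right) = - 228 \left(\frac{-7 + 10}{8 + 10} + 91\right) = - 228 \left(\frac{1}{18} \cdot 3 + 91\right) = - 228 \left(\frac{1}{6} + 91\right) = \left(-228\right) \frac{547}{6} = -20786$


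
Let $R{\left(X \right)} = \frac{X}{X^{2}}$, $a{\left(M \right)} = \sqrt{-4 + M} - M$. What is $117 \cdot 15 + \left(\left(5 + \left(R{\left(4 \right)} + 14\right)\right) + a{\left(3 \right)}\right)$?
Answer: $\frac{7085}{4} + i \approx 1771.3 + 1.0 i$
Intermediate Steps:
$R{\left(X \right)} = \frac{1}{X}$ ($R{\left(X \right)} = \frac{X}{X^{2}} = \frac{1}{X}$)
$117 \cdot 15 + \left(\left(5 + \left(R{\left(4 \right)} + 14\right)\right) + a{\left(3 \right)}\right) = 117 \cdot 15 + \left(\left(5 + \left(\frac{1}{4} + 14\right)\right) + \left(\sqrt{-4 + 3} - 3\right)\right) = 1755 + \left(\left(5 + \left(\frac{1}{4} + 14\right)\right) - \left(3 - \sqrt{-1}\right)\right) = 1755 + \left(\left(5 + \frac{57}{4}\right) - \left(3 - i\right)\right) = 1755 + \left(\frac{77}{4} - \left(3 - i\right)\right) = 1755 + \left(\frac{65}{4} + i\right) = \frac{7085}{4} + i$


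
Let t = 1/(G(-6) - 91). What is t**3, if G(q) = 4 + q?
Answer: -1/804357 ≈ -1.2432e-6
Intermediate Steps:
t = -1/93 (t = 1/((4 - 6) - 91) = 1/(-2 - 91) = 1/(-93) = -1/93 ≈ -0.010753)
t**3 = (-1/93)**3 = -1/804357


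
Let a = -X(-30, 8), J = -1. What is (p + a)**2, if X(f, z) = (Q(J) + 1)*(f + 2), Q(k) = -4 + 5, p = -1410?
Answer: 1833316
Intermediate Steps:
Q(k) = 1
X(f, z) = 4 + 2*f (X(f, z) = (1 + 1)*(f + 2) = 2*(2 + f) = 4 + 2*f)
a = 56 (a = -(4 + 2*(-30)) = -(4 - 60) = -1*(-56) = 56)
(p + a)**2 = (-1410 + 56)**2 = (-1354)**2 = 1833316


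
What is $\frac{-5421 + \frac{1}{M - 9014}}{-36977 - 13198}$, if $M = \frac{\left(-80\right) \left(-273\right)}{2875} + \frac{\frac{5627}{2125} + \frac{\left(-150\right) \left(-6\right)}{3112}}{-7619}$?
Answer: $\frac{832043923775299439}{7701125810801221575} \approx 0.10804$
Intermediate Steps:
$M = \frac{129451821091}{17041798250}$ ($M = 21840 \cdot \frac{1}{2875} + \left(5627 \cdot \frac{1}{2125} + 900 \cdot \frac{1}{3112}\right) \left(- \frac{1}{7619}\right) = \frac{4368}{575} + \left(\frac{331}{125} + \frac{225}{778}\right) \left(- \frac{1}{7619}\right) = \frac{4368}{575} + \frac{285643}{97250} \left(- \frac{1}{7619}\right) = \frac{4368}{575} - \frac{285643}{740947750} = \frac{129451821091}{17041798250} \approx 7.5961$)
$\frac{-5421 + \frac{1}{M - 9014}}{-36977 - 13198} = \frac{-5421 + \frac{1}{\frac{129451821091}{17041798250} - 9014}}{-36977 - 13198} = \frac{-5421 + \frac{1}{- \frac{153485317604409}{17041798250}}}{-50175} = \left(-5421 - \frac{17041798250}{153485317604409}\right) \left(- \frac{1}{50175}\right) = \left(- \frac{832043923775299439}{153485317604409}\right) \left(- \frac{1}{50175}\right) = \frac{832043923775299439}{7701125810801221575}$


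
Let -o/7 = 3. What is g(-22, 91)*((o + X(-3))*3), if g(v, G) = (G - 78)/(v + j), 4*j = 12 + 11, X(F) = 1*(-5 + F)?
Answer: 348/5 ≈ 69.600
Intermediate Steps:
o = -21 (o = -7*3 = -21)
X(F) = -5 + F
j = 23/4 (j = (12 + 11)/4 = (¼)*23 = 23/4 ≈ 5.7500)
g(v, G) = (-78 + G)/(23/4 + v) (g(v, G) = (G - 78)/(v + 23/4) = (-78 + G)/(23/4 + v))
g(-22, 91)*((o + X(-3))*3) = (4*(-78 + 91)/(23 + 4*(-22)))*((-21 + (-5 - 3))*3) = (4*13/(23 - 88))*((-21 - 8)*3) = (4*13/(-65))*(-29*3) = (4*(-1/65)*13)*(-87) = -⅘*(-87) = 348/5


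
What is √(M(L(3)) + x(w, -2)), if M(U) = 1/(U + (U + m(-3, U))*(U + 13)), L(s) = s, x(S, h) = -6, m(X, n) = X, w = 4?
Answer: I*√51/3 ≈ 2.3805*I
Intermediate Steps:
M(U) = 1/(U + (-3 + U)*(13 + U)) (M(U) = 1/(U + (U - 3)*(U + 13)) = 1/(U + (-3 + U)*(13 + U)))
√(M(L(3)) + x(w, -2)) = √(1/(-39 + 3² + 11*3) - 6) = √(1/(-39 + 9 + 33) - 6) = √(1/3 - 6) = √(⅓ - 6) = √(-17/3) = I*√51/3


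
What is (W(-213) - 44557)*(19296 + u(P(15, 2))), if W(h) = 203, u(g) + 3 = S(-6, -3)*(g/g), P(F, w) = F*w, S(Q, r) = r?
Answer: -855588660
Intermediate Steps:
u(g) = -6 (u(g) = -3 - 3*g/g = -3 - 3*1 = -3 - 3 = -6)
(W(-213) - 44557)*(19296 + u(P(15, 2))) = (203 - 44557)*(19296 - 6) = -44354*19290 = -855588660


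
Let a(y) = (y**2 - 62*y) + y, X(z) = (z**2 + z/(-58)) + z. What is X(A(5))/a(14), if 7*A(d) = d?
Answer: -3445/1870036 ≈ -0.0018422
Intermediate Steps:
A(d) = d/7
X(z) = z**2 + 57*z/58 (X(z) = (z**2 - z/58) + z = z**2 + 57*z/58)
a(y) = y**2 - 61*y
X(A(5))/a(14) = (((1/7)*5)*(57 + 58*((1/7)*5))/58)/((14*(-61 + 14))) = ((1/58)*(5/7)*(57 + 58*(5/7)))/((14*(-47))) = ((1/58)*(5/7)*(57 + 290/7))/(-658) = ((1/58)*(5/7)*(689/7))*(-1/658) = (3445/2842)*(-1/658) = -3445/1870036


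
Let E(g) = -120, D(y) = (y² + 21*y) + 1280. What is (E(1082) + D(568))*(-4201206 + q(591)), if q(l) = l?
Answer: -1410196862880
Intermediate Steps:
D(y) = 1280 + y² + 21*y
(E(1082) + D(568))*(-4201206 + q(591)) = (-120 + (1280 + 568² + 21*568))*(-4201206 + 591) = (-120 + (1280 + 322624 + 11928))*(-4200615) = (-120 + 335832)*(-4200615) = 335712*(-4200615) = -1410196862880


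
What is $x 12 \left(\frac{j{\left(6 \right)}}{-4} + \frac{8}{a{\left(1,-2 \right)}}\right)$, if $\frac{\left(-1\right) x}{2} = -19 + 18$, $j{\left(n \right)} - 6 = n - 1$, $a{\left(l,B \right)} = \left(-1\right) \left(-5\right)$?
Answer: $- \frac{138}{5} \approx -27.6$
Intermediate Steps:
$a{\left(l,B \right)} = 5$
$j{\left(n \right)} = 5 + n$ ($j{\left(n \right)} = 6 + \left(n - 1\right) = 6 + \left(-1 + n\right) = 5 + n$)
$x = 2$ ($x = - 2 \left(-19 + 18\right) = \left(-2\right) \left(-1\right) = 2$)
$x 12 \left(\frac{j{\left(6 \right)}}{-4} + \frac{8}{a{\left(1,-2 \right)}}\right) = 2 \cdot 12 \left(\frac{5 + 6}{-4} + \frac{8}{5}\right) = 24 \left(11 \left(- \frac{1}{4}\right) + 8 \cdot \frac{1}{5}\right) = 24 \left(- \frac{11}{4} + \frac{8}{5}\right) = 24 \left(- \frac{23}{20}\right) = - \frac{138}{5}$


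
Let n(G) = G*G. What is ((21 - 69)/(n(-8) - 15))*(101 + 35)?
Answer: -6528/49 ≈ -133.22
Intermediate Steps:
n(G) = G²
((21 - 69)/(n(-8) - 15))*(101 + 35) = ((21 - 69)/((-8)² - 15))*(101 + 35) = -48/(64 - 15)*136 = -48/49*136 = -6528/49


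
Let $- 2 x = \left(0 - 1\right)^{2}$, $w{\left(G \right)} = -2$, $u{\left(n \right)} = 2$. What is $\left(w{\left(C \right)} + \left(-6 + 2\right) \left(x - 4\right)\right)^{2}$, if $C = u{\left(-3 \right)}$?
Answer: $256$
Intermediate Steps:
$C = 2$
$x = - \frac{1}{2}$ ($x = - \frac{\left(0 - 1\right)^{2}}{2} = - \frac{\left(-1\right)^{2}}{2} = \left(- \frac{1}{2}\right) 1 = - \frac{1}{2} \approx -0.5$)
$\left(w{\left(C \right)} + \left(-6 + 2\right) \left(x - 4\right)\right)^{2} = \left(-2 + \left(-6 + 2\right) \left(- \frac{1}{2} - 4\right)\right)^{2} = \left(-2 - -18\right)^{2} = \left(-2 + 18\right)^{2} = 16^{2} = 256$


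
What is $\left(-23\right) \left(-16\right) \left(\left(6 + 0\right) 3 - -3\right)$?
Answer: $7728$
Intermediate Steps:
$\left(-23\right) \left(-16\right) \left(\left(6 + 0\right) 3 - -3\right) = 368 \left(6 \cdot 3 + 3\right) = 368 \left(18 + 3\right) = 368 \cdot 21 = 7728$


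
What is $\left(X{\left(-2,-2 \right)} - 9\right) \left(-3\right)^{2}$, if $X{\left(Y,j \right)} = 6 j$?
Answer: $-189$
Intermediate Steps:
$\left(X{\left(-2,-2 \right)} - 9\right) \left(-3\right)^{2} = \left(6 \left(-2\right) - 9\right) \left(-3\right)^{2} = \left(-12 - 9\right) 9 = \left(-21\right) 9 = -189$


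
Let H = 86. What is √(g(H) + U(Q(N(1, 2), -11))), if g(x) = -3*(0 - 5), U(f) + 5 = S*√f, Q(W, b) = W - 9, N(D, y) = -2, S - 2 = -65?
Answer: √(10 - 63*I*√11) ≈ 10.469 - 9.9796*I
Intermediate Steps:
S = -63 (S = 2 - 65 = -63)
Q(W, b) = -9 + W
U(f) = -5 - 63*√f
g(x) = 15 (g(x) = -3*(-5) = 15)
√(g(H) + U(Q(N(1, 2), -11))) = √(15 + (-5 - 63*√(-9 - 2))) = √(15 + (-5 - 63*I*√11)) = √(10 - 63*I*√11)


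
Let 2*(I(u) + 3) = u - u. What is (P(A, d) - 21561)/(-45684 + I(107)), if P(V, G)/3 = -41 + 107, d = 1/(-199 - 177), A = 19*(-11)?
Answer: 7121/15229 ≈ 0.46759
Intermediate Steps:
A = -209
I(u) = -3 (I(u) = -3 + (u - u)/2 = -3 + (½)*0 = -3 + 0 = -3)
d = -1/376 (d = 1/(-376) = -1/376 ≈ -0.0026596)
P(V, G) = 198 (P(V, G) = 3*(-41 + 107) = 3*66 = 198)
(P(A, d) - 21561)/(-45684 + I(107)) = (198 - 21561)/(-45684 - 3) = -21363/(-45687) = -21363*(-1/45687) = 7121/15229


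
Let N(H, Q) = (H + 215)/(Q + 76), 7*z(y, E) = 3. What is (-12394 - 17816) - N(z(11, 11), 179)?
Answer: -53926358/1785 ≈ -30211.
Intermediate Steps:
z(y, E) = 3/7 (z(y, E) = (⅐)*3 = 3/7)
N(H, Q) = (215 + H)/(76 + Q)
(-12394 - 17816) - N(z(11, 11), 179) = (-12394 - 17816) - (215 + 3/7)/(76 + 179) = -30210 - 1508/(255*7) = -30210 - 1*1508/1785 = -30210 - 1508/1785 = -53926358/1785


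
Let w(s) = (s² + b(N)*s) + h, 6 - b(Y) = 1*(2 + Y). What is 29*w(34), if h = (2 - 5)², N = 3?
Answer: 34771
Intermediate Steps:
b(Y) = 4 - Y (b(Y) = 6 - (2 + Y) = 6 + (-2 - Y) = 4 - Y)
h = 9 (h = (-3)² = 9)
w(s) = 9 + s + s² (w(s) = (s² + (4 - 1*3)*s) + 9 = (s² + (4 - 3)*s) + 9 = (s² + 1*s) + 9 = (s² + s) + 9 = (s + s²) + 9 = 9 + s + s²)
29*w(34) = 29*(9 + 34 + 34²) = 29*(9 + 34 + 1156) = 29*1199 = 34771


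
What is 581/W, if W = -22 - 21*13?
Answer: -581/295 ≈ -1.9695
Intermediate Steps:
W = -295 (W = -22 - 273 = -295)
581/W = 581/(-295) = 581*(-1/295) = -581/295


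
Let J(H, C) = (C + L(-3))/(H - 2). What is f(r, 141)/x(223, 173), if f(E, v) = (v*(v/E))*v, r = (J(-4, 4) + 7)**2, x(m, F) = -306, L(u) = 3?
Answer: -5606442/20825 ≈ -269.22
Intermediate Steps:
J(H, C) = (3 + C)/(-2 + H) (J(H, C) = (C + 3)/(H - 2) = (3 + C)/(-2 + H))
r = 1225/36 (r = ((3 + 4)/(-2 - 4) + 7)**2 = (7/(-6) + 7)**2 = (-1/6*7 + 7)**2 = (-7/6 + 7)**2 = (35/6)**2 = 1225/36 ≈ 34.028)
f(E, v) = v**3/E (f(E, v) = (v**2/E)*v = v**3/E)
f(r, 141)/x(223, 173) = (141**3/(1225/36))/(-306) = ((36/1225)*2803221)*(-1/306) = (100915956/1225)*(-1/306) = -5606442/20825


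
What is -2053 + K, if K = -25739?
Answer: -27792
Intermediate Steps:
-2053 + K = -2053 - 25739 = -27792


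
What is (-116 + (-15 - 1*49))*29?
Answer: -5220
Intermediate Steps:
(-116 + (-15 - 1*49))*29 = (-116 + (-15 - 49))*29 = (-116 - 64)*29 = -180*29 = -5220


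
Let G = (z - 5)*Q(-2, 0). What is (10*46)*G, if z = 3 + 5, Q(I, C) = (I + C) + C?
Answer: -2760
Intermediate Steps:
Q(I, C) = I + 2*C (Q(I, C) = (C + I) + C = I + 2*C)
z = 8
G = -6 (G = (8 - 5)*(-2 + 2*0) = 3*(-2 + 0) = 3*(-2) = -6)
(10*46)*G = (10*46)*(-6) = 460*(-6) = -2760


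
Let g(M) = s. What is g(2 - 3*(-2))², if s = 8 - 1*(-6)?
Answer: 196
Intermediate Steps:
s = 14 (s = 8 + 6 = 14)
g(M) = 14
g(2 - 3*(-2))² = 14² = 196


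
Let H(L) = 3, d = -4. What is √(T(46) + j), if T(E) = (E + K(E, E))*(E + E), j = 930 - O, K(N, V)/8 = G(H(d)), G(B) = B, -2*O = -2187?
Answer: √25106/2 ≈ 79.224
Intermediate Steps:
O = 2187/2 (O = -½*(-2187) = 2187/2 ≈ 1093.5)
K(N, V) = 24 (K(N, V) = 8*3 = 24)
j = -327/2 (j = 930 - 1*2187/2 = 930 - 2187/2 = -327/2 ≈ -163.50)
T(E) = 2*E*(24 + E) (T(E) = (E + 24)*(E + E) = (24 + E)*(2*E) = 2*E*(24 + E))
√(T(46) + j) = √(2*46*(24 + 46) - 327/2) = √(2*46*70 - 327/2) = √(6440 - 327/2) = √(12553/2) = √25106/2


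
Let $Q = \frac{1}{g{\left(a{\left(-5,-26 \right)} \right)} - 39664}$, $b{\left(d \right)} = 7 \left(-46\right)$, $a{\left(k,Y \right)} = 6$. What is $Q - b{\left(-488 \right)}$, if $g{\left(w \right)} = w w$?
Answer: $\frac{12760215}{39628} \approx 322.0$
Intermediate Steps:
$b{\left(d \right)} = -322$
$g{\left(w \right)} = w^{2}$
$Q = - \frac{1}{39628}$ ($Q = \frac{1}{6^{2} - 39664} = \frac{1}{36 - 39664} = \frac{1}{-39628} = - \frac{1}{39628} \approx -2.5235 \cdot 10^{-5}$)
$Q - b{\left(-488 \right)} = - \frac{1}{39628} - -322 = - \frac{1}{39628} + 322 = \frac{12760215}{39628}$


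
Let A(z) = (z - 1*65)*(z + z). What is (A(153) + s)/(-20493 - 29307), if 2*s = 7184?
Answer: -763/1245 ≈ -0.61285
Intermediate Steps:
s = 3592 (s = (½)*7184 = 3592)
A(z) = 2*z*(-65 + z) (A(z) = (z - 65)*(2*z) = (-65 + z)*(2*z) = 2*z*(-65 + z))
(A(153) + s)/(-20493 - 29307) = (2*153*(-65 + 153) + 3592)/(-20493 - 29307) = (2*153*88 + 3592)/(-49800) = (26928 + 3592)*(-1/49800) = 30520*(-1/49800) = -763/1245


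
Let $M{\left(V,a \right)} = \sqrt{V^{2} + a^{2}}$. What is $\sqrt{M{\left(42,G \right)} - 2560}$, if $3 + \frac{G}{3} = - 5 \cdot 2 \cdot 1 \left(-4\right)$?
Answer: $\sqrt{-2560 + 3 \sqrt{1565}} \approx 49.41 i$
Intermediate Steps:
$G = 111$ ($G = -9 + 3 - 5 \cdot 2 \cdot 1 \left(-4\right) = -9 + 3 \left(-5\right) 2 \left(-4\right) = -9 + 3 \left(\left(-10\right) \left(-4\right)\right) = -9 + 3 \cdot 40 = -9 + 120 = 111$)
$\sqrt{M{\left(42,G \right)} - 2560} = \sqrt{\sqrt{42^{2} + 111^{2}} - 2560} = \sqrt{\sqrt{1764 + 12321} - 2560} = \sqrt{\sqrt{14085} - 2560} = \sqrt{3 \sqrt{1565} - 2560} = \sqrt{-2560 + 3 \sqrt{1565}}$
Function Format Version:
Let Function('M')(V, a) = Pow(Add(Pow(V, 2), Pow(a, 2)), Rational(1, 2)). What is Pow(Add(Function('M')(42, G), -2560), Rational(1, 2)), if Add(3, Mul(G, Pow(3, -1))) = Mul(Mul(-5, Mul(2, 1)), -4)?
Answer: Pow(Add(-2560, Mul(3, Pow(1565, Rational(1, 2)))), Rational(1, 2)) ≈ Mul(49.410, I)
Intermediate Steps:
G = 111 (G = Add(-9, Mul(3, Mul(Mul(-5, Mul(2, 1)), -4))) = Add(-9, Mul(3, Mul(Mul(-5, 2), -4))) = Add(-9, Mul(3, Mul(-10, -4))) = Add(-9, Mul(3, 40)) = Add(-9, 120) = 111)
Pow(Add(Function('M')(42, G), -2560), Rational(1, 2)) = Pow(Add(Pow(Add(Pow(42, 2), Pow(111, 2)), Rational(1, 2)), -2560), Rational(1, 2)) = Pow(Add(Pow(Add(1764, 12321), Rational(1, 2)), -2560), Rational(1, 2)) = Pow(Add(Pow(14085, Rational(1, 2)), -2560), Rational(1, 2)) = Pow(Add(Mul(3, Pow(1565, Rational(1, 2))), -2560), Rational(1, 2)) = Pow(Add(-2560, Mul(3, Pow(1565, Rational(1, 2)))), Rational(1, 2))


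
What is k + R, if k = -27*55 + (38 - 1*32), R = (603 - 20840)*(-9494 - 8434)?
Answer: 362807457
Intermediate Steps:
R = 362808936 (R = -20237*(-17928) = 362808936)
k = -1479 (k = -1485 + (38 - 32) = -1485 + 6 = -1479)
k + R = -1479 + 362808936 = 362807457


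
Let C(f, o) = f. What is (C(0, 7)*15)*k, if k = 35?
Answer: 0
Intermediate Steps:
(C(0, 7)*15)*k = (0*15)*35 = 0*35 = 0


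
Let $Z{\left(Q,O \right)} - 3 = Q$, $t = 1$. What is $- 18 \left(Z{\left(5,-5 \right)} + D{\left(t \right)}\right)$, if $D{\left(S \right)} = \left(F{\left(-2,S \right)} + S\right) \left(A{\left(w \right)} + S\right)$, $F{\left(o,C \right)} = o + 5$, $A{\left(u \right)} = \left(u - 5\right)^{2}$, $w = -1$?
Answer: $-2808$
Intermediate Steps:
$A{\left(u \right)} = \left(-5 + u\right)^{2}$
$Z{\left(Q,O \right)} = 3 + Q$
$F{\left(o,C \right)} = 5 + o$
$D{\left(S \right)} = \left(3 + S\right) \left(36 + S\right)$ ($D{\left(S \right)} = \left(\left(5 - 2\right) + S\right) \left(\left(-5 - 1\right)^{2} + S\right) = \left(3 + S\right) \left(\left(-6\right)^{2} + S\right) = \left(3 + S\right) \left(36 + S\right)$)
$- 18 \left(Z{\left(5,-5 \right)} + D{\left(t \right)}\right) = - 18 \left(\left(3 + 5\right) + \left(108 + 1^{2} + 39 \cdot 1\right)\right) = - 18 \left(8 + \left(108 + 1 + 39\right)\right) = - 18 \left(8 + 148\right) = \left(-18\right) 156 = -2808$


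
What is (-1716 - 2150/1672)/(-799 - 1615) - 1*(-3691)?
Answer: 7450257515/2018104 ≈ 3691.7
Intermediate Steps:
(-1716 - 2150/1672)/(-799 - 1615) - 1*(-3691) = (-1716 - 2150*1/1672)/(-2414) + 3691 = (-1716 - 1075/836)*(-1/2414) + 3691 = -1435651/836*(-1/2414) + 3691 = 1435651/2018104 + 3691 = 7450257515/2018104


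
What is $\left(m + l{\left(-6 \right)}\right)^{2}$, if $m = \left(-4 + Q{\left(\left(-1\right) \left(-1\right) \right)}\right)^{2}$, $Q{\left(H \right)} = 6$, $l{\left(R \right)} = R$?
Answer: $4$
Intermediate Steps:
$m = 4$ ($m = \left(-4 + 6\right)^{2} = 2^{2} = 4$)
$\left(m + l{\left(-6 \right)}\right)^{2} = \left(4 - 6\right)^{2} = \left(-2\right)^{2} = 4$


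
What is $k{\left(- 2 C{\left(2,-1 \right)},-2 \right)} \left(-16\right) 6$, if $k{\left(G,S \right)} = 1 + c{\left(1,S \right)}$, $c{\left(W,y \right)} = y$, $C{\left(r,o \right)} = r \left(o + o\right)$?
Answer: $96$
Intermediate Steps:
$C{\left(r,o \right)} = 2 o r$ ($C{\left(r,o \right)} = r 2 o = 2 o r$)
$k{\left(G,S \right)} = 1 + S$
$k{\left(- 2 C{\left(2,-1 \right)},-2 \right)} \left(-16\right) 6 = \left(1 - 2\right) \left(-16\right) 6 = \left(-1\right) \left(-16\right) 6 = 16 \cdot 6 = 96$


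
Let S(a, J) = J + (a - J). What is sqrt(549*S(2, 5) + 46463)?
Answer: sqrt(47561) ≈ 218.08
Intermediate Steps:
S(a, J) = a
sqrt(549*S(2, 5) + 46463) = sqrt(549*2 + 46463) = sqrt(1098 + 46463) = sqrt(47561)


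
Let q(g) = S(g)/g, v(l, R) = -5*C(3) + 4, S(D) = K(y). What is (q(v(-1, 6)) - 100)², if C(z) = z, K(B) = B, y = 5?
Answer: 1221025/121 ≈ 10091.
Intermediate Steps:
S(D) = 5
v(l, R) = -11 (v(l, R) = -5*3 + 4 = -15 + 4 = -11)
q(g) = 5/g
(q(v(-1, 6)) - 100)² = (5/(-11) - 100)² = (5*(-1/11) - 100)² = (-5/11 - 100)² = (-1105/11)² = 1221025/121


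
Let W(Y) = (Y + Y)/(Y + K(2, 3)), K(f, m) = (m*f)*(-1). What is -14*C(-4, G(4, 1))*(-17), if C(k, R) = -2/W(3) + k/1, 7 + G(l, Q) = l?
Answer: -714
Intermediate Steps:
K(f, m) = -f*m (K(f, m) = (f*m)*(-1) = -f*m)
W(Y) = 2*Y/(-6 + Y) (W(Y) = (Y + Y)/(Y - 1*2*3) = (2*Y)/(Y - 6) = (2*Y)/(-6 + Y) = 2*Y/(-6 + Y))
G(l, Q) = -7 + l
C(k, R) = 1 + k (C(k, R) = -2/(2*3/(-6 + 3)) + k/1 = -2/(2*3/(-3)) + k*1 = -2/(2*3*(-1/3)) + k = -2/(-2) + k = -2*(-1/2) + k = 1 + k)
-14*C(-4, G(4, 1))*(-17) = -14*(1 - 4)*(-17) = -14*(-3)*(-17) = 42*(-17) = -714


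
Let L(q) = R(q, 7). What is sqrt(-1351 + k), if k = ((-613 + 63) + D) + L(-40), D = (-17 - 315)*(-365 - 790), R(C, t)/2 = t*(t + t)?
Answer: 11*sqrt(3155) ≈ 617.86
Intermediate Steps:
R(C, t) = 4*t**2 (R(C, t) = 2*(t*(t + t)) = 2*(t*(2*t)) = 2*(2*t**2) = 4*t**2)
D = 383460 (D = -332*(-1155) = 383460)
L(q) = 196 (L(q) = 4*7**2 = 4*49 = 196)
k = 383106 (k = ((-613 + 63) + 383460) + 196 = (-550 + 383460) + 196 = 382910 + 196 = 383106)
sqrt(-1351 + k) = sqrt(-1351 + 383106) = sqrt(381755) = 11*sqrt(3155)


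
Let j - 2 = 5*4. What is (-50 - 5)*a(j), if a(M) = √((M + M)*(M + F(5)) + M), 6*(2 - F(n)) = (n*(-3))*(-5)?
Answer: -220*√33 ≈ -1263.8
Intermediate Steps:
j = 22 (j = 2 + 5*4 = 2 + 20 = 22)
F(n) = 2 - 5*n/2 (F(n) = 2 - n*(-3)*(-5)/6 = 2 - (-3*n)*(-5)/6 = 2 - 5*n/2)
a(M) = √(M + 2*M*(-21/2 + M)) (a(M) = √((M + M)*(M + (2 - 5/2*5)) + M) = √((2*M)*(M + (2 - 25/2)) + M) = √((2*M)*(M - 21/2) + M) = √((2*M)*(-21/2 + M) + M) = √(2*M*(-21/2 + M) + M) = √(M + 2*M*(-21/2 + M)))
(-50 - 5)*a(j) = (-50 - 5)*(√2*√(22*(-10 + 22))) = -55*√2*√(22*12) = -55*√2*√264 = -55*√2*2*√66 = -220*√33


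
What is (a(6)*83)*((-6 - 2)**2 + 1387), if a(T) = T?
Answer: 722598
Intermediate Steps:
(a(6)*83)*((-6 - 2)**2 + 1387) = (6*83)*((-6 - 2)**2 + 1387) = 498*((-8)**2 + 1387) = 498*(64 + 1387) = 498*1451 = 722598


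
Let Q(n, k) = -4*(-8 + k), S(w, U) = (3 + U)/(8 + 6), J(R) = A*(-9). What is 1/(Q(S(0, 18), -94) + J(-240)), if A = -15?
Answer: 1/543 ≈ 0.0018416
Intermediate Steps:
J(R) = 135 (J(R) = -15*(-9) = 135)
S(w, U) = 3/14 + U/14 (S(w, U) = (3 + U)/14 = (3 + U)*(1/14) = 3/14 + U/14)
Q(n, k) = 32 - 4*k
1/(Q(S(0, 18), -94) + J(-240)) = 1/((32 - 4*(-94)) + 135) = 1/((32 + 376) + 135) = 1/(408 + 135) = 1/543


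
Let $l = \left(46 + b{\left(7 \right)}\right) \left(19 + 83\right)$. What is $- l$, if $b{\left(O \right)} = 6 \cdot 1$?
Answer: $-5304$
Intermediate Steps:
$b{\left(O \right)} = 6$
$l = 5304$ ($l = \left(46 + 6\right) \left(19 + 83\right) = 52 \cdot 102 = 5304$)
$- l = \left(-1\right) 5304 = -5304$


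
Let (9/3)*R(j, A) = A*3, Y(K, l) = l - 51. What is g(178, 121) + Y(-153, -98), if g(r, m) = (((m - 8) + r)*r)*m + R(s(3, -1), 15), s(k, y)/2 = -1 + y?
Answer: 6267424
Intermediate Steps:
Y(K, l) = -51 + l
s(k, y) = -2 + 2*y (s(k, y) = 2*(-1 + y) = -2 + 2*y)
R(j, A) = A (R(j, A) = (A*3)/3 = (3*A)/3 = A)
g(r, m) = 15 + m*r*(-8 + m + r) (g(r, m) = (((m - 8) + r)*r)*m + 15 = (((-8 + m) + r)*r)*m + 15 = ((-8 + m + r)*r)*m + 15 = (r*(-8 + m + r))*m + 15 = m*r*(-8 + m + r) + 15 = 15 + m*r*(-8 + m + r))
g(178, 121) + Y(-153, -98) = (15 + 121*178² + 178*121² - 8*121*178) + (-51 - 98) = (15 + 121*31684 + 178*14641 - 172304) - 149 = (15 + 3833764 + 2606098 - 172304) - 149 = 6267573 - 149 = 6267424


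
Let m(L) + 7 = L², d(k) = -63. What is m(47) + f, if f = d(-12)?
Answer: 2139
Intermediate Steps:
f = -63
m(L) = -7 + L²
m(47) + f = (-7 + 47²) - 63 = (-7 + 2209) - 63 = 2202 - 63 = 2139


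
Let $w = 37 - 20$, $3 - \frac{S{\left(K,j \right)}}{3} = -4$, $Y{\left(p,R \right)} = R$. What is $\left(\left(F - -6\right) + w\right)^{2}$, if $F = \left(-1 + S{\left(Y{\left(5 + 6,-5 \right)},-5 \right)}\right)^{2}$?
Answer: $178929$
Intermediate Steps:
$S{\left(K,j \right)} = 21$ ($S{\left(K,j \right)} = 9 - -12 = 9 + 12 = 21$)
$F = 400$ ($F = \left(-1 + 21\right)^{2} = 20^{2} = 400$)
$w = 17$
$\left(\left(F - -6\right) + w\right)^{2} = \left(\left(400 - -6\right) + 17\right)^{2} = \left(\left(400 + 6\right) + 17\right)^{2} = \left(406 + 17\right)^{2} = 423^{2} = 178929$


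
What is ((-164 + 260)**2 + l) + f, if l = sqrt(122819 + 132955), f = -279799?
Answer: -270583 + sqrt(255774) ≈ -2.7008e+5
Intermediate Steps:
l = sqrt(255774) ≈ 505.74
((-164 + 260)**2 + l) + f = ((-164 + 260)**2 + sqrt(255774)) - 279799 = (96**2 + sqrt(255774)) - 279799 = (9216 + sqrt(255774)) - 279799 = -270583 + sqrt(255774)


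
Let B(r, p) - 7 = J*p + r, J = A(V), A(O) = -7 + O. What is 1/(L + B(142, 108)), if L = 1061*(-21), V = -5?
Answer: -1/23428 ≈ -4.2684e-5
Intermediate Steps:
J = -12 (J = -7 - 5 = -12)
L = -22281
B(r, p) = 7 + r - 12*p (B(r, p) = 7 + (-12*p + r) = 7 + (r - 12*p) = 7 + r - 12*p)
1/(L + B(142, 108)) = 1/(-22281 + (7 + 142 - 12*108)) = 1/(-22281 + (7 + 142 - 1296)) = 1/(-22281 - 1147) = 1/(-23428) = -1/23428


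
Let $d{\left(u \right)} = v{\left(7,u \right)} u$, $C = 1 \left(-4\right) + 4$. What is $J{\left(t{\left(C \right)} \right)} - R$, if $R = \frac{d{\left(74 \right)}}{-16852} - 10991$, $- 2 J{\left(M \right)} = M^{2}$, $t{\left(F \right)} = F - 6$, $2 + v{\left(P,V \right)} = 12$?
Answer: $\frac{46229434}{4213} \approx 10973.0$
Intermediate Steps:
$v{\left(P,V \right)} = 10$ ($v{\left(P,V \right)} = -2 + 12 = 10$)
$C = 0$ ($C = -4 + 4 = 0$)
$d{\left(u \right)} = 10 u$
$t{\left(F \right)} = -6 + F$
$J{\left(M \right)} = - \frac{M^{2}}{2}$
$R = - \frac{46305268}{4213}$ ($R = \frac{10 \cdot 74}{-16852} - 10991 = 740 \left(- \frac{1}{16852}\right) - 10991 = - \frac{185}{4213} - 10991 = - \frac{46305268}{4213} \approx -10991.0$)
$J{\left(t{\left(C \right)} \right)} - R = - \frac{\left(-6 + 0\right)^{2}}{2} - - \frac{46305268}{4213} = - \frac{\left(-6\right)^{2}}{2} + \frac{46305268}{4213} = \left(- \frac{1}{2}\right) 36 + \frac{46305268}{4213} = -18 + \frac{46305268}{4213} = \frac{46229434}{4213}$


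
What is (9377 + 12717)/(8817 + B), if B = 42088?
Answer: 22094/50905 ≈ 0.43402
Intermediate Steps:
(9377 + 12717)/(8817 + B) = (9377 + 12717)/(8817 + 42088) = 22094/50905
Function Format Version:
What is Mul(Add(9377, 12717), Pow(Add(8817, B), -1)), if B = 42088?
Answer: Rational(22094, 50905) ≈ 0.43402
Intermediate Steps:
Mul(Add(9377, 12717), Pow(Add(8817, B), -1)) = Mul(Add(9377, 12717), Pow(Add(8817, 42088), -1)) = Mul(22094, Pow(50905, -1)) = Mul(22094, Rational(1, 50905)) = Rational(22094, 50905)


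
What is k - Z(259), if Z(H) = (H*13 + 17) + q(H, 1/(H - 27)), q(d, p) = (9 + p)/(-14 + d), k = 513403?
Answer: 28989477871/56840 ≈ 5.1002e+5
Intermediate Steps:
q(d, p) = (9 + p)/(-14 + d)
Z(H) = 17 + 13*H + (9 + 1/(-27 + H))/(-14 + H) (Z(H) = (H*13 + 17) + (9 + 1/(H - 27))/(-14 + H) = (13*H + 17) + (9 + 1/(-27 + H))/(-14 + H) = (17 + 13*H) + (9 + 1/(-27 + H))/(-14 + H) = 17 + 13*H + (9 + 1/(-27 + H))/(-14 + H))
k - Z(259) = 513403 - (-242 + 9*259 + (-27 + 259)*(-14 + 259)*(17 + 13*259))/((-27 + 259)*(-14 + 259)) = 513403 - (-242 + 2331 + 232*245*(17 + 3367))/(232*245) = 513403 - (-242 + 2331 + 232*245*3384)/(232*245) = 513403 - (-242 + 2331 + 192346560)/(232*245) = 513403 - 192348649/(232*245) = 513403 - 1*192348649/56840 = 513403 - 192348649/56840 = 28989477871/56840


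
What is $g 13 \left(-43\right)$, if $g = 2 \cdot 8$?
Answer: $-8944$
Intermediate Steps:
$g = 16$
$g 13 \left(-43\right) = 16 \cdot 13 \left(-43\right) = 208 \left(-43\right) = -8944$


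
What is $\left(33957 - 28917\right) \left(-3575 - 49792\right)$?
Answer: $-268969680$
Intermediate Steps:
$\left(33957 - 28917\right) \left(-3575 - 49792\right) = 5040 \left(-53367\right) = -268969680$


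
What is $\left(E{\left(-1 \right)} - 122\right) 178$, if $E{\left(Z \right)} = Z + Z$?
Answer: $-22072$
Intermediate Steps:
$E{\left(Z \right)} = 2 Z$
$\left(E{\left(-1 \right)} - 122\right) 178 = \left(2 \left(-1\right) - 122\right) 178 = \left(-2 - 122\right) 178 = \left(-124\right) 178 = -22072$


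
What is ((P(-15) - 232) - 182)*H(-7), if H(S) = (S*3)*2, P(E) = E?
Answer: 18018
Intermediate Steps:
H(S) = 6*S (H(S) = (3*S)*2 = 6*S)
((P(-15) - 232) - 182)*H(-7) = ((-15 - 232) - 182)*(6*(-7)) = (-247 - 182)*(-42) = -429*(-42) = 18018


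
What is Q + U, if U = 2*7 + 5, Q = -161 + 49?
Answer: -93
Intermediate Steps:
Q = -112
U = 19 (U = 14 + 5 = 19)
Q + U = -112 + 19 = -93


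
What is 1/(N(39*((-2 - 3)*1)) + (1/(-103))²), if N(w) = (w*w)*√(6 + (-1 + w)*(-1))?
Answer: -10609/32872952614804526249 + 4279747250025*√202/32872952614804526249 ≈ 1.8504e-6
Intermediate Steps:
N(w) = w²*√(7 - w) (N(w) = w²*√(6 + (1 - w)) = w²*√(7 - w))
1/(N(39*((-2 - 3)*1)) + (1/(-103))²) = 1/((39*((-2 - 3)*1))²*√(7 - 39*(-2 - 3)*1) + (1/(-103))²) = 1/((39*(-5*1))²*√(7 - 39*(-5*1)) + (-1/103)²) = 1/((39*(-5))²*√(7 - 39*(-5)) + 1/10609) = 1/((-195)²*√(7 - 1*(-195)) + 1/10609) = 1/(38025*√(7 + 195) + 1/10609) = 1/(38025*√202 + 1/10609) = 1/(1/10609 + 38025*√202)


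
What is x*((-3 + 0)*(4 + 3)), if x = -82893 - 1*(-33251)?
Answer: 1042482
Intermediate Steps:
x = -49642 (x = -82893 + 33251 = -49642)
x*((-3 + 0)*(4 + 3)) = -49642*(-3 + 0)*(4 + 3) = -(-148926)*7 = -49642*(-21) = 1042482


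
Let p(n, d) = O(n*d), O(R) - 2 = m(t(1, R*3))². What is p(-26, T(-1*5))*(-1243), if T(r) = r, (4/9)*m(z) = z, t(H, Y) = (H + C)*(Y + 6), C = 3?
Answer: -15788707814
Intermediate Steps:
t(H, Y) = (3 + H)*(6 + Y) (t(H, Y) = (H + 3)*(Y + 6) = (3 + H)*(6 + Y))
m(z) = 9*z/4
O(R) = 2 + (54 + 27*R)² (O(R) = 2 + (9*(18 + 3*(R*3) + 6*1 + 1*(R*3))/4)² = 2 + (9*(18 + 3*(3*R) + 6 + 1*(3*R))/4)² = 2 + (9*(18 + 9*R + 6 + 3*R)/4)² = 2 + (9*(24 + 12*R)/4)² = 2 + (54 + 27*R)²)
p(n, d) = 2 + 729*(2 + d*n)² (p(n, d) = 2 + 729*(2 + n*d)² = 2 + 729*(2 + d*n)²)
p(-26, T(-1*5))*(-1243) = (2 + 729*(2 - 1*5*(-26))²)*(-1243) = (2 + 729*(2 - 5*(-26))²)*(-1243) = (2 + 729*(2 + 130)²)*(-1243) = (2 + 729*132²)*(-1243) = (2 + 729*17424)*(-1243) = (2 + 12702096)*(-1243) = 12702098*(-1243) = -15788707814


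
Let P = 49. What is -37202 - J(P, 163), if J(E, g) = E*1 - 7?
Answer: -37244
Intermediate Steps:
J(E, g) = -7 + E (J(E, g) = E - 7 = -7 + E)
-37202 - J(P, 163) = -37202 - (-7 + 49) = -37202 - 1*42 = -37202 - 42 = -37244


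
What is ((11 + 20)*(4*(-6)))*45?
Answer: -33480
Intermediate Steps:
((11 + 20)*(4*(-6)))*45 = (31*(-24))*45 = -744*45 = -33480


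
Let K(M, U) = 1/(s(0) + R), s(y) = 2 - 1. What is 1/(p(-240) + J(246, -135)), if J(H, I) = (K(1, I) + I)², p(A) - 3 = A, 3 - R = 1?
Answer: 9/161083 ≈ 5.5872e-5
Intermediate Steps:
s(y) = 1
R = 2 (R = 3 - 1*1 = 3 - 1 = 2)
p(A) = 3 + A
K(M, U) = ⅓ (K(M, U) = 1/(1 + 2) = 1/3 = ⅓)
J(H, I) = (⅓ + I)²
1/(p(-240) + J(246, -135)) = 1/((3 - 240) + (1 + 3*(-135))²/9) = 1/(-237 + (1 - 405)²/9) = 1/(-237 + (⅑)*(-404)²) = 1/(-237 + (⅑)*163216) = 1/(-237 + 163216/9) = 1/(161083/9) = 9/161083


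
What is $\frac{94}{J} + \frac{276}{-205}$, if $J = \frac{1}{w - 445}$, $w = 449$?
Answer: $\frac{76804}{205} \approx 374.65$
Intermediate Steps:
$J = \frac{1}{4}$ ($J = \frac{1}{449 - 445} = \frac{1}{4} \approx 0.25$)
$\frac{94}{J} + \frac{276}{-205} = 94 \frac{1}{\frac{1}{4}} + \frac{276}{-205} = 94 \cdot 4 + 276 \left(- \frac{1}{205}\right) = 376 - \frac{276}{205} = \frac{76804}{205}$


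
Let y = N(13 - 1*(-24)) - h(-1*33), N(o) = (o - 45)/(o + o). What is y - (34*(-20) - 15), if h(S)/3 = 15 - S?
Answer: 20383/37 ≈ 550.89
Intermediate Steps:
N(o) = (-45 + o)/(2*o) (N(o) = (-45 + o)/((2*o)) = (-45 + o)*(1/(2*o)) = (-45 + o)/(2*o))
h(S) = 45 - 3*S (h(S) = 3*(15 - S) = 45 - 3*S)
y = -5332/37 (y = (-45 + (13 - 1*(-24)))/(2*(13 - 1*(-24))) - (45 - (-3)*33) = (-45 + (13 + 24))/(2*(13 + 24)) - (45 - 3*(-33)) = (1/2)*(-45 + 37)/37 - (45 + 99) = (1/2)*(1/37)*(-8) - 1*144 = -4/37 - 144 = -5332/37 ≈ -144.11)
y - (34*(-20) - 15) = -5332/37 - (34*(-20) - 15) = -5332/37 - (-680 - 15) = -5332/37 - 1*(-695) = -5332/37 + 695 = 20383/37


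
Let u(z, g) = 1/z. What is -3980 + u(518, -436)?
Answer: -2061639/518 ≈ -3980.0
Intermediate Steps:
-3980 + u(518, -436) = -3980 + 1/518 = -2061639/518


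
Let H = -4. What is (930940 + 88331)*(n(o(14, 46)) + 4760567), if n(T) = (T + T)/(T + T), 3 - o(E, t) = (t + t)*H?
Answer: 4852308905928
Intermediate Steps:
o(E, t) = 3 + 8*t (o(E, t) = 3 - (t + t)*(-4) = 3 - 2*t*(-4) = 3 - (-8)*t = 3 + 8*t)
n(T) = 1 (n(T) = (2*T)/((2*T)) = (2*T)*(1/(2*T)) = 1)
(930940 + 88331)*(n(o(14, 46)) + 4760567) = (930940 + 88331)*(1 + 4760567) = 1019271*4760568 = 4852308905928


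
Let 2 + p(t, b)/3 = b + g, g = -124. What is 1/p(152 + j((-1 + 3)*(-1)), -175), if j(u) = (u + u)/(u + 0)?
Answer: -1/903 ≈ -0.0011074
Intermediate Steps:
j(u) = 2 (j(u) = (2*u)/u = 2)
p(t, b) = -378 + 3*b (p(t, b) = -6 + 3*(b - 124) = -6 + 3*(-124 + b) = -6 + (-372 + 3*b) = -378 + 3*b)
1/p(152 + j((-1 + 3)*(-1)), -175) = 1/(-378 + 3*(-175)) = 1/(-378 - 525) = 1/(-903) = -1/903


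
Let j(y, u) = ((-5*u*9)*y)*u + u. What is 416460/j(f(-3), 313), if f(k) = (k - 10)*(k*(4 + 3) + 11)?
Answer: -37860/52101667 ≈ -0.00072666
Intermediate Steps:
f(k) = (-10 + k)*(11 + 7*k) (f(k) = (-10 + k)*(k*7 + 11) = (-10 + k)*(7*k + 11) = (-10 + k)*(11 + 7*k))
j(y, u) = u - 45*y*u**2 (j(y, u) = ((-45*u)*y)*u + u = (-45*u*y)*u + u = -45*y*u**2 + u = u - 45*y*u**2)
416460/j(f(-3), 313) = 416460/((313*(1 - 45*313*(-110 - 59*(-3) + 7*(-3)**2)))) = 416460/((313*(1 - 45*313*(-110 + 177 + 7*9)))) = 416460/((313*(1 - 45*313*(-110 + 177 + 63)))) = 416460/((313*(1 - 45*313*130))) = 416460/((313*(1 - 1831050))) = 416460/((313*(-1831049))) = 416460/(-573118337) = 416460*(-1/573118337) = -37860/52101667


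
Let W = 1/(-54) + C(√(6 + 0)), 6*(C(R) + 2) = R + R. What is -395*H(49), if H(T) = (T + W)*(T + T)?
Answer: -49103635/27 - 38710*√6/3 ≈ -1.8503e+6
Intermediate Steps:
C(R) = -2 + R/3 (C(R) = -2 + (R + R)/6 = -2 + (2*R)/6 = -2 + R/3)
W = -109/54 + √6/3 (W = 1/(-54) + (-2 + √(6 + 0)/3) = -1/54 + (-2 + √6/3) = -109/54 + √6/3 ≈ -1.2020)
H(T) = 2*T*(-109/54 + T + √6/3) (H(T) = (T + (-109/54 + √6/3))*(T + T) = (-109/54 + T + √6/3)*(2*T) = 2*T*(-109/54 + T + √6/3))
-395*H(49) = -395*49*(-109 + 18*√6 + 54*49)/27 = -395*49*(-109 + 18*√6 + 2646)/27 = -395*49*(2537 + 18*√6)/27 = -395*(124313/27 + 98*√6/3) = -49103635/27 - 38710*√6/3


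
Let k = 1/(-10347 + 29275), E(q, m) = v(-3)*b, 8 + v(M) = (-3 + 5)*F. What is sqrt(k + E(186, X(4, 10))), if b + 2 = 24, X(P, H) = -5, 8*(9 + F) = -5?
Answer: 3*I*sqrt(8825705)/364 ≈ 24.485*I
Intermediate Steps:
F = -77/8 (F = -9 + (1/8)*(-5) = -9 - 5/8 = -77/8 ≈ -9.6250)
b = 22 (b = -2 + 24 = 22)
v(M) = -109/4 (v(M) = -8 + (-3 + 5)*(-77/8) = -8 + 2*(-77/8) = -8 - 77/4 = -109/4)
E(q, m) = -1199/2 (E(q, m) = -109/4*22 = -1199/2)
k = 1/18928 ≈ 5.2832e-5
sqrt(k + E(186, X(4, 10))) = sqrt(1/18928 - 1199/2) = sqrt(-11347335/18928) = 3*I*sqrt(8825705)/364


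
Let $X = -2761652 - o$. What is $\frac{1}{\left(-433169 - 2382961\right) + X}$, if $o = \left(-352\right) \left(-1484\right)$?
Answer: $- \frac{1}{6100150} \approx -1.6393 \cdot 10^{-7}$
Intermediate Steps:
$o = 522368$
$X = -3284020$ ($X = -2761652 - 522368 = -3284020$)
$\frac{1}{\left(-433169 - 2382961\right) + X} = \frac{1}{\left(-433169 - 2382961\right) - 3284020} = \frac{1}{-2816130 - 3284020} = \frac{1}{-6100150} = - \frac{1}{6100150}$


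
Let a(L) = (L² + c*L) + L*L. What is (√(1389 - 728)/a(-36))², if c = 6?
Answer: 661/5645376 ≈ 0.00011709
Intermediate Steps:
a(L) = 2*L² + 6*L (a(L) = (L² + 6*L) + L*L = (L² + 6*L) + L² = 2*L² + 6*L)
(√(1389 - 728)/a(-36))² = (√(1389 - 728)/((2*(-36)*(3 - 36))))² = (√661/((2*(-36)*(-33))))² = (√661/2376)² = 661/5645376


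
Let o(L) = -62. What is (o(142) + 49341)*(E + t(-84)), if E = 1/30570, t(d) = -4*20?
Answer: -120516673121/30570 ≈ -3.9423e+6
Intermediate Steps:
t(d) = -80
E = 1/30570 ≈ 3.2712e-5
(o(142) + 49341)*(E + t(-84)) = (-62 + 49341)*(1/30570 - 80) = 49279*(-2445599/30570) = -120516673121/30570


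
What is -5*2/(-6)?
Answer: 5/3 ≈ 1.6667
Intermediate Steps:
-5*2/(-6) = -10*(-⅙) = 5/3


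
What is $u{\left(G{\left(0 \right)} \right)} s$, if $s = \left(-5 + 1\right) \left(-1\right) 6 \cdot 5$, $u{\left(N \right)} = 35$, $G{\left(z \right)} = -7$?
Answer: $4200$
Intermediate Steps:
$s = 120$ ($s = \left(-4\right) \left(-1\right) 6 \cdot 5 = 4 \cdot 6 \cdot 5 = 24 \cdot 5 = 120$)
$u{\left(G{\left(0 \right)} \right)} s = 35 \cdot 120 = 4200$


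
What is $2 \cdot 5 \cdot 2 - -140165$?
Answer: $140185$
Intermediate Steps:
$2 \cdot 5 \cdot 2 - -140165 = 10 \cdot 2 + 140165 = 20 + 140165 = 140185$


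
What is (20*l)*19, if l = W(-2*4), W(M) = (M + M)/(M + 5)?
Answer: 6080/3 ≈ 2026.7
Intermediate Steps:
W(M) = 2*M/(5 + M) (W(M) = (2*M)/(5 + M) = 2*M/(5 + M))
l = 16/3 (l = 2*(-2*4)/(5 - 2*4) = 2*(-8)/(5 - 8) = 2*(-8)/(-3) = 2*(-8)*(-⅓) = 16/3 ≈ 5.3333)
(20*l)*19 = (20*(16/3))*19 = (320/3)*19 = 6080/3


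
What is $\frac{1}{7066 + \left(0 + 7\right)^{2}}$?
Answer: $\frac{1}{7115} \approx 0.00014055$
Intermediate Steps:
$\frac{1}{7066 + \left(0 + 7\right)^{2}} = \frac{1}{7066 + 7^{2}} = \frac{1}{7066 + 49} = \frac{1}{7115}$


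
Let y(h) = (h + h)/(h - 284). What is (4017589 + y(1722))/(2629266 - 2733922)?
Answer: -2888648213/75247664 ≈ -38.389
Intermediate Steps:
y(h) = 2*h/(-284 + h) (y(h) = (2*h)/(-284 + h) = 2*h/(-284 + h))
(4017589 + y(1722))/(2629266 - 2733922) = (4017589 + 2*1722/(-284 + 1722))/(2629266 - 2733922) = (4017589 + 2*1722/1438)/(-104656) = (4017589 + 2*1722*(1/1438))*(-1/104656) = (4017589 + 1722/719)*(-1/104656) = (2888648213/719)*(-1/104656) = -2888648213/75247664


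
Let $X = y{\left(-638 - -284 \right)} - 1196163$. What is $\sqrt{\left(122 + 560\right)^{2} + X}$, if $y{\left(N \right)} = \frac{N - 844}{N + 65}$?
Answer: $\frac{i \sqrt{211269073}}{17} \approx 855.01 i$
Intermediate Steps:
$y{\left(N \right)} = \frac{-844 + N}{65 + N}$
$X = - \frac{345689909}{289}$ ($X = \frac{-844 - 354}{65 - 354} - 1196163 = \frac{1}{-289} \left(-1198\right) - 1196163 = \left(- \frac{1}{289}\right) \left(-1198\right) - 1196163 = \frac{1198}{289} - 1196163 = - \frac{345689909}{289} \approx -1.1962 \cdot 10^{6}$)
$\sqrt{\left(122 + 560\right)^{2} + X} = \sqrt{\left(122 + 560\right)^{2} - \frac{345689909}{289}} = \sqrt{682^{2} - \frac{345689909}{289}} = \sqrt{465124 - \frac{345689909}{289}} = \sqrt{- \frac{211269073}{289}} = \frac{i \sqrt{211269073}}{17}$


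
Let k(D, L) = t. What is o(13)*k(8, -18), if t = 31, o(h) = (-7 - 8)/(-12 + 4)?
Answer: 465/8 ≈ 58.125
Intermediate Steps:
o(h) = 15/8 (o(h) = -15/(-8) = -15*(-1/8) = 15/8)
k(D, L) = 31
o(13)*k(8, -18) = (15/8)*31 = 465/8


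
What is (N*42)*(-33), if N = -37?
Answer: 51282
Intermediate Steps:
(N*42)*(-33) = -37*42*(-33) = -1554*(-33) = 51282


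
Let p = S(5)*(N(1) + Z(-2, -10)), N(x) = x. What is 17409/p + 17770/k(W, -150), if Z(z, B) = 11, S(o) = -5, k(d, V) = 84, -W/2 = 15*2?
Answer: -33013/420 ≈ -78.602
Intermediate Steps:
W = -60 (W = -30*2 = -2*30 = -60)
p = -60 (p = -5*(1 + 11) = -5*12 = -60)
17409/p + 17770/k(W, -150) = 17409/(-60) + 17770/84 = 17409*(-1/60) + 17770*(1/84) = -5803/20 + 8885/42 = -33013/420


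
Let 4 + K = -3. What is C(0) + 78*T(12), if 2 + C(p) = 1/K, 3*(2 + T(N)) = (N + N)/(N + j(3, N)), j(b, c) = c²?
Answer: -1079/7 ≈ -154.14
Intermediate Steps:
K = -7 (K = -4 - 3 = -7)
T(N) = -2 + 2*N/(3*(N + N²)) (T(N) = -2 + ((N + N)/(N + N²))/3 = -2 + ((2*N)/(N + N²))/3 = -2 + (2*N/(N + N²))/3 = -2 + 2*N/(3*(N + N²)))
C(p) = -15/7 (C(p) = -2 + 1/(-7) = -2 - ⅐ = -15/7)
C(0) + 78*T(12) = -15/7 + 78*(2*(-2 - 3*12)/(3*(1 + 12))) = -15/7 + 78*((⅔)*(-2 - 36)/13) = -15/7 + 78*((⅔)*(1/13)*(-38)) = -15/7 + 78*(-76/39) = -15/7 - 152 = -1079/7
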